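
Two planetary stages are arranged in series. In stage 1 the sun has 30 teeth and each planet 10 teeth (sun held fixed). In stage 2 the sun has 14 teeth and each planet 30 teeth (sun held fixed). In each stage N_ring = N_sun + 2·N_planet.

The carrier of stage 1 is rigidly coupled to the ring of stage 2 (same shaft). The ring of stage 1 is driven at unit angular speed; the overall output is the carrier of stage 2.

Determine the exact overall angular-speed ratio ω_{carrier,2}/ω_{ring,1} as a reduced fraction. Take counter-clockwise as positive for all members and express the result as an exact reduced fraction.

Stage 1: N_ring = 30 + 2·10 = 50
Stage 1: 30(ω_s−ω_c) = −50(ω_r−ω_c),  ω_s=0, ω_r=1
Stage 1: 30(0−ω_c) = −50(1−ω_c)  ⇒  80ω_c = 50  ⇒  ω_c = 5/8
  ⇒ ω_c¹/ω_r¹ = 5/8
Stage 2: N_ring = 14 + 2·30 = 74
Stage 2: 14(ω_s−ω_c) = −74(ω_r−ω_c),  ω_s=0, ω_r=1
Stage 2: 14(0−ω_c) = −74(1−ω_c)  ⇒  88ω_c = 74  ⇒  ω_c = 37/44
  ⇒ ω_c²/ω_r² = 37/44
Coupling ω_r² = ω_c¹ ⇒ overall = 5/8 × 37/44 = 185/352

185/352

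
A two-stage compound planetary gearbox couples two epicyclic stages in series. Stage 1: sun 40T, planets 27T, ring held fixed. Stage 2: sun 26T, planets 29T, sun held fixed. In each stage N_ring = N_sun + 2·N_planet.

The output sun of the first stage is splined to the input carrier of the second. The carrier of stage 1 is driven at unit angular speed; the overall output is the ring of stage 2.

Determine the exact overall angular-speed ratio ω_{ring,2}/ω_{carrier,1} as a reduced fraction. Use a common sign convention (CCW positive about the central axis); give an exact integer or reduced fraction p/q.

737/168

Stage 1: N_ring = 40 + 2·27 = 94
Stage 1: 40(ω_s−ω_c) = −94(ω_r−ω_c),  ω_r=0, ω_c=1
Stage 1: ω_s = 1 − (94/40)(0−1) = 67/20
  ⇒ ω_s¹/ω_c¹ = 67/20
Stage 2: N_ring = 26 + 2·29 = 84
Stage 2: 26(ω_s−ω_c) = −84(ω_r−ω_c),  ω_s=0, ω_c=1
Stage 2: ω_r = 1 − (26/84)(0−1) = 55/42
  ⇒ ω_r²/ω_c² = 55/42
Coupling ω_c² = ω_s¹ ⇒ overall = 67/20 × 55/42 = 737/168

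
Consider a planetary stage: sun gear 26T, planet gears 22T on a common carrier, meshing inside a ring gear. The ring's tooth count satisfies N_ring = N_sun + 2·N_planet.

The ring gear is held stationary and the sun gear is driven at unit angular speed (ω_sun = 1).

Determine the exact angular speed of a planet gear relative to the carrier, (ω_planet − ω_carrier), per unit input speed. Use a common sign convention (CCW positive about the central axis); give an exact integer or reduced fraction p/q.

N_ring = 26 + 2·22 = 70
26(ω_s−ω_c) = −70(ω_r−ω_c),  ω_r=0, ω_s=1
26(1−ω_c) = −70(0−ω_c)  ⇒  96ω_c = 26  ⇒  ω_c = 13/48
sun–planet: 26·(1−13/48) = −22·(ω_p−ω_c)  ⇒  ω_p−ω_c = −(26/22)·(35/48) = -455/528

-455/528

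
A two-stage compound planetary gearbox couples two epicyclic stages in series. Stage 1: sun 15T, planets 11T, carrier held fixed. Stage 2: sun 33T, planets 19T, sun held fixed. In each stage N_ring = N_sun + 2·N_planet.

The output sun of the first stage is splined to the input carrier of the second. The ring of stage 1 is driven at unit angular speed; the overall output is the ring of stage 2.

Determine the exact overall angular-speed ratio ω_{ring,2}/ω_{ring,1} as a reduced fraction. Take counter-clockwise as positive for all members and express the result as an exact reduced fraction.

-3848/1065

Stage 1: N_ring = 15 + 2·11 = 37
Stage 1: 15(ω_s−ω_c) = −37(ω_r−ω_c),  ω_c=0, ω_r=1
Stage 1: ω_s = 0 − (37/15)(1−0) = -37/15
  ⇒ ω_s¹/ω_r¹ = -37/15
Stage 2: N_ring = 33 + 2·19 = 71
Stage 2: 33(ω_s−ω_c) = −71(ω_r−ω_c),  ω_s=0, ω_c=1
Stage 2: ω_r = 1 − (33/71)(0−1) = 104/71
  ⇒ ω_r²/ω_c² = 104/71
Coupling ω_c² = ω_s¹ ⇒ overall = -37/15 × 104/71 = -3848/1065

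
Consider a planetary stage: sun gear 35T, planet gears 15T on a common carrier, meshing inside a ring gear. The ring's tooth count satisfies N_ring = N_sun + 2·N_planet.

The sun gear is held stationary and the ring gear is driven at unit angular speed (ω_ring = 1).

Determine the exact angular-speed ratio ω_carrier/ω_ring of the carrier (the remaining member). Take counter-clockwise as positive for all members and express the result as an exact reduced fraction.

13/20

N_ring = 35 + 2·15 = 65
35(ω_s−ω_c) = −65(ω_r−ω_c),  ω_s=0, ω_r=1
35(0−ω_c) = −65(1−ω_c)  ⇒  100ω_c = 65  ⇒  ω_c = 13/20
ω_c/ω_r = 13/20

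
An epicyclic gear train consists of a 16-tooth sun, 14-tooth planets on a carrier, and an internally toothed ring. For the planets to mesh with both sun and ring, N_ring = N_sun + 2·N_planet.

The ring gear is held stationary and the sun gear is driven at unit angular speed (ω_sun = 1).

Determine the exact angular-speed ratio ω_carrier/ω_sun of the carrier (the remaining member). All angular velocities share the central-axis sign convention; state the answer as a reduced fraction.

N_ring = 16 + 2·14 = 44
16(ω_s−ω_c) = −44(ω_r−ω_c),  ω_r=0, ω_s=1
16(1−ω_c) = −44(0−ω_c)  ⇒  60ω_c = 16  ⇒  ω_c = 4/15
ω_c/ω_s = 4/15

4/15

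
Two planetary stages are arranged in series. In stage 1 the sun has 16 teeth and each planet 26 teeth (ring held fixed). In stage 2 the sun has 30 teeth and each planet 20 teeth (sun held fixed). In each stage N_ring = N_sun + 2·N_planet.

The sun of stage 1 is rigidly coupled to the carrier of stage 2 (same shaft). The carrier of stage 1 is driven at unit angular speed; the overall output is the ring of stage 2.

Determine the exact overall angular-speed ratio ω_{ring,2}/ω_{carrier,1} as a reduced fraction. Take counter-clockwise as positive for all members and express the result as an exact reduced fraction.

Stage 1: N_ring = 16 + 2·26 = 68
Stage 1: 16(ω_s−ω_c) = −68(ω_r−ω_c),  ω_r=0, ω_c=1
Stage 1: ω_s = 1 − (68/16)(0−1) = 21/4
  ⇒ ω_s¹/ω_c¹ = 21/4
Stage 2: N_ring = 30 + 2·20 = 70
Stage 2: 30(ω_s−ω_c) = −70(ω_r−ω_c),  ω_s=0, ω_c=1
Stage 2: ω_r = 1 − (30/70)(0−1) = 10/7
  ⇒ ω_r²/ω_c² = 10/7
Coupling ω_c² = ω_s¹ ⇒ overall = 21/4 × 10/7 = 15/2

15/2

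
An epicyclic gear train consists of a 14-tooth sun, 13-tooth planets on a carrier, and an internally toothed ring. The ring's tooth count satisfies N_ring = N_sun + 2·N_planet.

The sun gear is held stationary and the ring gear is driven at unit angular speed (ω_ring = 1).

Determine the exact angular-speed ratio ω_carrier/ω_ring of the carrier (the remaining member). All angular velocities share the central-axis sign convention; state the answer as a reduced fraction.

20/27

N_ring = 14 + 2·13 = 40
14(ω_s−ω_c) = −40(ω_r−ω_c),  ω_s=0, ω_r=1
14(0−ω_c) = −40(1−ω_c)  ⇒  54ω_c = 40  ⇒  ω_c = 20/27
ω_c/ω_r = 20/27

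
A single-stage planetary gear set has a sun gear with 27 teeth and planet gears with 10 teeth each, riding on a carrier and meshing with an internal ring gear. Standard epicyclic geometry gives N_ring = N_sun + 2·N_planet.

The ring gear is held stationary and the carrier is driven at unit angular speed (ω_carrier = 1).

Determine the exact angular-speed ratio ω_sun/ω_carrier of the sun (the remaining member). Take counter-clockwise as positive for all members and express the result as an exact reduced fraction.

N_ring = 27 + 2·10 = 47
27(ω_s−ω_c) = −47(ω_r−ω_c),  ω_r=0, ω_c=1
ω_s = 1 − (47/27)(0−1) = 74/27
ω_s/ω_c = 74/27

74/27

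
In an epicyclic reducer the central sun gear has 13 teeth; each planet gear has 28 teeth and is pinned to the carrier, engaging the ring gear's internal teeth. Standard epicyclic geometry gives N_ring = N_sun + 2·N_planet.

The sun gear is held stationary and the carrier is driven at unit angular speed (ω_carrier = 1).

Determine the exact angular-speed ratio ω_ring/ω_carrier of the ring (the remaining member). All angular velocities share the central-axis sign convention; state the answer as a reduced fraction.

82/69

N_ring = 13 + 2·28 = 69
13(ω_s−ω_c) = −69(ω_r−ω_c),  ω_s=0, ω_c=1
ω_r = 1 − (13/69)(0−1) = 82/69
ω_r/ω_c = 82/69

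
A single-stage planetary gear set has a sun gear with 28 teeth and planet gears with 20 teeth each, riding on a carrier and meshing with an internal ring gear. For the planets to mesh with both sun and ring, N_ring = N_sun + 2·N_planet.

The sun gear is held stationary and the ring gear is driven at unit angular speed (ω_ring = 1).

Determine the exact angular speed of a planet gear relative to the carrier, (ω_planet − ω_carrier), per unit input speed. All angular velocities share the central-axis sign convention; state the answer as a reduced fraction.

N_ring = 28 + 2·20 = 68
28(ω_s−ω_c) = −68(ω_r−ω_c),  ω_s=0, ω_r=1
28(0−ω_c) = −68(1−ω_c)  ⇒  96ω_c = 68  ⇒  ω_c = 17/24
sun–planet: 28·(0−17/24) = −20·(ω_p−ω_c)  ⇒  ω_p−ω_c = −(28/20)·(-17/24) = 119/120

119/120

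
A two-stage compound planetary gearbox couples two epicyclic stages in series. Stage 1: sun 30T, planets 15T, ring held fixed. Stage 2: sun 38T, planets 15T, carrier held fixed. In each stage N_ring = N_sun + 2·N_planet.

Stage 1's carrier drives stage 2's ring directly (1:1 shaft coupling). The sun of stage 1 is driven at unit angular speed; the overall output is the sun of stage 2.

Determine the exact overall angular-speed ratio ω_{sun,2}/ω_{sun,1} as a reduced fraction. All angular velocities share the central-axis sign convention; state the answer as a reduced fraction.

Stage 1: N_ring = 30 + 2·15 = 60
Stage 1: 30(ω_s−ω_c) = −60(ω_r−ω_c),  ω_r=0, ω_s=1
Stage 1: 30(1−ω_c) = −60(0−ω_c)  ⇒  90ω_c = 30  ⇒  ω_c = 1/3
  ⇒ ω_c¹/ω_s¹ = 1/3
Stage 2: N_ring = 38 + 2·15 = 68
Stage 2: 38(ω_s−ω_c) = −68(ω_r−ω_c),  ω_c=0, ω_r=1
Stage 2: ω_s = 0 − (68/38)(1−0) = -34/19
  ⇒ ω_s²/ω_r² = -34/19
Coupling ω_r² = ω_c¹ ⇒ overall = 1/3 × -34/19 = -34/57

-34/57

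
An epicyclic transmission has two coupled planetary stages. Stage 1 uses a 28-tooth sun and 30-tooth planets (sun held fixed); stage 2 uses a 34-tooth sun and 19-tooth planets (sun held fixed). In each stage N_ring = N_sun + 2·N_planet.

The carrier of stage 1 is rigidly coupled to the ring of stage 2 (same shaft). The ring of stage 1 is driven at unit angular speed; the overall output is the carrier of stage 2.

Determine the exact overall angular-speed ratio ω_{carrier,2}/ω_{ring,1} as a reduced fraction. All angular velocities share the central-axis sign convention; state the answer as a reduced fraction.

Stage 1: N_ring = 28 + 2·30 = 88
Stage 1: 28(ω_s−ω_c) = −88(ω_r−ω_c),  ω_s=0, ω_r=1
Stage 1: 28(0−ω_c) = −88(1−ω_c)  ⇒  116ω_c = 88  ⇒  ω_c = 22/29
  ⇒ ω_c¹/ω_r¹ = 22/29
Stage 2: N_ring = 34 + 2·19 = 72
Stage 2: 34(ω_s−ω_c) = −72(ω_r−ω_c),  ω_s=0, ω_r=1
Stage 2: 34(0−ω_c) = −72(1−ω_c)  ⇒  106ω_c = 72  ⇒  ω_c = 36/53
  ⇒ ω_c²/ω_r² = 36/53
Coupling ω_r² = ω_c¹ ⇒ overall = 22/29 × 36/53 = 792/1537

792/1537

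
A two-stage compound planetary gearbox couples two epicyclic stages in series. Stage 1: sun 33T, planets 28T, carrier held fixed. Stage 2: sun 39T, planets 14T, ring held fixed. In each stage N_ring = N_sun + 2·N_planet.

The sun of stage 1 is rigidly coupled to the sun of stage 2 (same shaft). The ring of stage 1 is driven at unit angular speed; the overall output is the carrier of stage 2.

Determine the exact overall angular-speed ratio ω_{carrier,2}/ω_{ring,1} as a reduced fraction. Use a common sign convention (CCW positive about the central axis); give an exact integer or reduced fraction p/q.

Stage 1: N_ring = 33 + 2·28 = 89
Stage 1: 33(ω_s−ω_c) = −89(ω_r−ω_c),  ω_c=0, ω_r=1
Stage 1: ω_s = 0 − (89/33)(1−0) = -89/33
  ⇒ ω_s¹/ω_r¹ = -89/33
Stage 2: N_ring = 39 + 2·14 = 67
Stage 2: 39(ω_s−ω_c) = −67(ω_r−ω_c),  ω_r=0, ω_s=1
Stage 2: 39(1−ω_c) = −67(0−ω_c)  ⇒  106ω_c = 39  ⇒  ω_c = 39/106
  ⇒ ω_c²/ω_s² = 39/106
Coupling ω_s² = ω_s¹ ⇒ overall = -89/33 × 39/106 = -1157/1166

-1157/1166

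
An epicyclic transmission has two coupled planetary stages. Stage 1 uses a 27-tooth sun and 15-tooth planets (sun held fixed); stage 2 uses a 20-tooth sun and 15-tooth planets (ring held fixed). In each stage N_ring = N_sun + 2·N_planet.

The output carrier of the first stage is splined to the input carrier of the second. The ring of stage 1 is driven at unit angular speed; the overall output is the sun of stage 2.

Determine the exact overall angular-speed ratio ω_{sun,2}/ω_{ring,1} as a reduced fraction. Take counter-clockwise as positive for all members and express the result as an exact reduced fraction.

Stage 1: N_ring = 27 + 2·15 = 57
Stage 1: 27(ω_s−ω_c) = −57(ω_r−ω_c),  ω_s=0, ω_r=1
Stage 1: 27(0−ω_c) = −57(1−ω_c)  ⇒  84ω_c = 57  ⇒  ω_c = 19/28
  ⇒ ω_c¹/ω_r¹ = 19/28
Stage 2: N_ring = 20 + 2·15 = 50
Stage 2: 20(ω_s−ω_c) = −50(ω_r−ω_c),  ω_r=0, ω_c=1
Stage 2: ω_s = 1 − (50/20)(0−1) = 7/2
  ⇒ ω_s²/ω_c² = 7/2
Coupling ω_c² = ω_c¹ ⇒ overall = 19/28 × 7/2 = 19/8

19/8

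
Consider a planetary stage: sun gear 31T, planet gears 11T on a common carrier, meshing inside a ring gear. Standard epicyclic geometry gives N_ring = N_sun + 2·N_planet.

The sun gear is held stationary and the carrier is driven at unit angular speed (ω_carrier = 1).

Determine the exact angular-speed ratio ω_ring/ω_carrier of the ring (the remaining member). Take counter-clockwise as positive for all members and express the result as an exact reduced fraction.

84/53

N_ring = 31 + 2·11 = 53
31(ω_s−ω_c) = −53(ω_r−ω_c),  ω_s=0, ω_c=1
ω_r = 1 − (31/53)(0−1) = 84/53
ω_r/ω_c = 84/53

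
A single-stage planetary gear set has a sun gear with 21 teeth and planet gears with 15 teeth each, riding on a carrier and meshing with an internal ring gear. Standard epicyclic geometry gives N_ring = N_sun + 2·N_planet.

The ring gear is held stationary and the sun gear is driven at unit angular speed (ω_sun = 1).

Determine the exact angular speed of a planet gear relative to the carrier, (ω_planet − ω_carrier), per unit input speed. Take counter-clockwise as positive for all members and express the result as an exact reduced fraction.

N_ring = 21 + 2·15 = 51
21(ω_s−ω_c) = −51(ω_r−ω_c),  ω_r=0, ω_s=1
21(1−ω_c) = −51(0−ω_c)  ⇒  72ω_c = 21  ⇒  ω_c = 7/24
sun–planet: 21·(1−7/24) = −15·(ω_p−ω_c)  ⇒  ω_p−ω_c = −(21/15)·(17/24) = -119/120

-119/120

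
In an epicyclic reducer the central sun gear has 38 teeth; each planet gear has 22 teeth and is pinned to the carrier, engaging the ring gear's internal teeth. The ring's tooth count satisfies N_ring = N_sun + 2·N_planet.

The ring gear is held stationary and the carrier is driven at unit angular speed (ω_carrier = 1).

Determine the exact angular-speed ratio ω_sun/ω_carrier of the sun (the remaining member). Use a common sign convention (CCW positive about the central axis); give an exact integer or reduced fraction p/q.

N_ring = 38 + 2·22 = 82
38(ω_s−ω_c) = −82(ω_r−ω_c),  ω_r=0, ω_c=1
ω_s = 1 − (82/38)(0−1) = 60/19
ω_s/ω_c = 60/19

60/19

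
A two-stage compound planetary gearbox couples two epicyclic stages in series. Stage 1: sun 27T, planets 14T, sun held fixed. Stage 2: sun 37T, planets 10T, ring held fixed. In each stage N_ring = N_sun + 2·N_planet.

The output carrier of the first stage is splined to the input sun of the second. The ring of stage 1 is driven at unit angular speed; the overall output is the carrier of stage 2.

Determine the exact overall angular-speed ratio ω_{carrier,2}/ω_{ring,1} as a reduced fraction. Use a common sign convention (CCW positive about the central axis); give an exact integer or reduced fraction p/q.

2035/7708

Stage 1: N_ring = 27 + 2·14 = 55
Stage 1: 27(ω_s−ω_c) = −55(ω_r−ω_c),  ω_s=0, ω_r=1
Stage 1: 27(0−ω_c) = −55(1−ω_c)  ⇒  82ω_c = 55  ⇒  ω_c = 55/82
  ⇒ ω_c¹/ω_r¹ = 55/82
Stage 2: N_ring = 37 + 2·10 = 57
Stage 2: 37(ω_s−ω_c) = −57(ω_r−ω_c),  ω_r=0, ω_s=1
Stage 2: 37(1−ω_c) = −57(0−ω_c)  ⇒  94ω_c = 37  ⇒  ω_c = 37/94
  ⇒ ω_c²/ω_s² = 37/94
Coupling ω_s² = ω_c¹ ⇒ overall = 55/82 × 37/94 = 2035/7708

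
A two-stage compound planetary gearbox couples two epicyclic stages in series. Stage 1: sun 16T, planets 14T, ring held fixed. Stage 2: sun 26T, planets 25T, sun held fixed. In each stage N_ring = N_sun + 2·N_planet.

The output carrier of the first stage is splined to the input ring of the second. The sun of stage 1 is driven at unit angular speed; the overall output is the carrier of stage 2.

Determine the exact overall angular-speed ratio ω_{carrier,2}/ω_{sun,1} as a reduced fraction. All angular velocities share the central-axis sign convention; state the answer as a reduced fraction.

152/765

Stage 1: N_ring = 16 + 2·14 = 44
Stage 1: 16(ω_s−ω_c) = −44(ω_r−ω_c),  ω_r=0, ω_s=1
Stage 1: 16(1−ω_c) = −44(0−ω_c)  ⇒  60ω_c = 16  ⇒  ω_c = 4/15
  ⇒ ω_c¹/ω_s¹ = 4/15
Stage 2: N_ring = 26 + 2·25 = 76
Stage 2: 26(ω_s−ω_c) = −76(ω_r−ω_c),  ω_s=0, ω_r=1
Stage 2: 26(0−ω_c) = −76(1−ω_c)  ⇒  102ω_c = 76  ⇒  ω_c = 38/51
  ⇒ ω_c²/ω_r² = 38/51
Coupling ω_r² = ω_c¹ ⇒ overall = 4/15 × 38/51 = 152/765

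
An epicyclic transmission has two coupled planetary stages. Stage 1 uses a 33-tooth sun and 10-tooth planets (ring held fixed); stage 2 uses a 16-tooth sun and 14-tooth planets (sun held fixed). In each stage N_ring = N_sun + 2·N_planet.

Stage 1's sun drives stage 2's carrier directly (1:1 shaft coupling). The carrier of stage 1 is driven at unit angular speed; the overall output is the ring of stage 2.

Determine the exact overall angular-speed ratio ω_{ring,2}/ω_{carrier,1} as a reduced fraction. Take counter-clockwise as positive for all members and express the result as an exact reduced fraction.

430/121

Stage 1: N_ring = 33 + 2·10 = 53
Stage 1: 33(ω_s−ω_c) = −53(ω_r−ω_c),  ω_r=0, ω_c=1
Stage 1: ω_s = 1 − (53/33)(0−1) = 86/33
  ⇒ ω_s¹/ω_c¹ = 86/33
Stage 2: N_ring = 16 + 2·14 = 44
Stage 2: 16(ω_s−ω_c) = −44(ω_r−ω_c),  ω_s=0, ω_c=1
Stage 2: ω_r = 1 − (16/44)(0−1) = 15/11
  ⇒ ω_r²/ω_c² = 15/11
Coupling ω_c² = ω_s¹ ⇒ overall = 86/33 × 15/11 = 430/121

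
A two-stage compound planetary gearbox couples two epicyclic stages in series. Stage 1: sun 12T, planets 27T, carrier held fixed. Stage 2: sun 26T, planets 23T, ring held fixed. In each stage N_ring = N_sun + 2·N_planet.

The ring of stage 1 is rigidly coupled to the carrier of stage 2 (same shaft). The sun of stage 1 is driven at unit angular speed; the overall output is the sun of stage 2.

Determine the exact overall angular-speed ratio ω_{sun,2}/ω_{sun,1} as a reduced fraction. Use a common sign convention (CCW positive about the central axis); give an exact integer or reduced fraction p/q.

-98/143

Stage 1: N_ring = 12 + 2·27 = 66
Stage 1: 12(ω_s−ω_c) = −66(ω_r−ω_c),  ω_c=0, ω_s=1
Stage 1: ω_r = 0 − (12/66)(1−0) = -2/11
  ⇒ ω_r¹/ω_s¹ = -2/11
Stage 2: N_ring = 26 + 2·23 = 72
Stage 2: 26(ω_s−ω_c) = −72(ω_r−ω_c),  ω_r=0, ω_c=1
Stage 2: ω_s = 1 − (72/26)(0−1) = 49/13
  ⇒ ω_s²/ω_c² = 49/13
Coupling ω_c² = ω_r¹ ⇒ overall = -2/11 × 49/13 = -98/143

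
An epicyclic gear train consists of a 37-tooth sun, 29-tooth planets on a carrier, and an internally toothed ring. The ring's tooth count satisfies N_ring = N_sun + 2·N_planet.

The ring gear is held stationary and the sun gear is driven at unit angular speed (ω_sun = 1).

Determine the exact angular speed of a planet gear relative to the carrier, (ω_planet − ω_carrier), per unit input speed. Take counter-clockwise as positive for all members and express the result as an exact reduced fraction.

N_ring = 37 + 2·29 = 95
37(ω_s−ω_c) = −95(ω_r−ω_c),  ω_r=0, ω_s=1
37(1−ω_c) = −95(0−ω_c)  ⇒  132ω_c = 37  ⇒  ω_c = 37/132
sun–planet: 37·(1−37/132) = −29·(ω_p−ω_c)  ⇒  ω_p−ω_c = −(37/29)·(95/132) = -3515/3828

-3515/3828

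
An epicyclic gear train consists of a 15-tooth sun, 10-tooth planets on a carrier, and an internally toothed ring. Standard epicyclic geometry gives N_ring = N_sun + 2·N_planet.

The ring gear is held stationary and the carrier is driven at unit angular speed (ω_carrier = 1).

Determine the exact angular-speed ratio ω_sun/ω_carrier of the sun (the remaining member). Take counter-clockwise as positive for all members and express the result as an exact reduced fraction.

N_ring = 15 + 2·10 = 35
15(ω_s−ω_c) = −35(ω_r−ω_c),  ω_r=0, ω_c=1
ω_s = 1 − (35/15)(0−1) = 10/3
ω_s/ω_c = 10/3

10/3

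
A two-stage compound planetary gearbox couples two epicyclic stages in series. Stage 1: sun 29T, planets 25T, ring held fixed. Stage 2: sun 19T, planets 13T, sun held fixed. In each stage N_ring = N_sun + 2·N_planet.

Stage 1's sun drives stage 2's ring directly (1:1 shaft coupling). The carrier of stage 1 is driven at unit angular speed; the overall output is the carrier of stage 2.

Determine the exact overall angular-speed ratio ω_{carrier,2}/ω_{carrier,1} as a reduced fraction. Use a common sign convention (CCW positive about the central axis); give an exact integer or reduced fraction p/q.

1215/464

Stage 1: N_ring = 29 + 2·25 = 79
Stage 1: 29(ω_s−ω_c) = −79(ω_r−ω_c),  ω_r=0, ω_c=1
Stage 1: ω_s = 1 − (79/29)(0−1) = 108/29
  ⇒ ω_s¹/ω_c¹ = 108/29
Stage 2: N_ring = 19 + 2·13 = 45
Stage 2: 19(ω_s−ω_c) = −45(ω_r−ω_c),  ω_s=0, ω_r=1
Stage 2: 19(0−ω_c) = −45(1−ω_c)  ⇒  64ω_c = 45  ⇒  ω_c = 45/64
  ⇒ ω_c²/ω_r² = 45/64
Coupling ω_r² = ω_s¹ ⇒ overall = 108/29 × 45/64 = 1215/464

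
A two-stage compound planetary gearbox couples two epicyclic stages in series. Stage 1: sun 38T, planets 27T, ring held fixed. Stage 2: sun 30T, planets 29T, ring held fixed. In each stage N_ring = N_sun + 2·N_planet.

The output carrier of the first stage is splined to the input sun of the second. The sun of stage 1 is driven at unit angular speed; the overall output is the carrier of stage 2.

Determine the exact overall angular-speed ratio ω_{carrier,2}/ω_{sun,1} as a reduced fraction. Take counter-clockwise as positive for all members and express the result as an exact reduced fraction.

Stage 1: N_ring = 38 + 2·27 = 92
Stage 1: 38(ω_s−ω_c) = −92(ω_r−ω_c),  ω_r=0, ω_s=1
Stage 1: 38(1−ω_c) = −92(0−ω_c)  ⇒  130ω_c = 38  ⇒  ω_c = 19/65
  ⇒ ω_c¹/ω_s¹ = 19/65
Stage 2: N_ring = 30 + 2·29 = 88
Stage 2: 30(ω_s−ω_c) = −88(ω_r−ω_c),  ω_r=0, ω_s=1
Stage 2: 30(1−ω_c) = −88(0−ω_c)  ⇒  118ω_c = 30  ⇒  ω_c = 15/59
  ⇒ ω_c²/ω_s² = 15/59
Coupling ω_s² = ω_c¹ ⇒ overall = 19/65 × 15/59 = 57/767

57/767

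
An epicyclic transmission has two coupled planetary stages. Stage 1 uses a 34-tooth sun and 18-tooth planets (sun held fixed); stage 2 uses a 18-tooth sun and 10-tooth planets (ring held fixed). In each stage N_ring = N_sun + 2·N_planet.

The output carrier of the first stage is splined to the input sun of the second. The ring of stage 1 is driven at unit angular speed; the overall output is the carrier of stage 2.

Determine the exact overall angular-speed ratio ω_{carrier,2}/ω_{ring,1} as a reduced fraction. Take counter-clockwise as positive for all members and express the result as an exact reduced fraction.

Stage 1: N_ring = 34 + 2·18 = 70
Stage 1: 34(ω_s−ω_c) = −70(ω_r−ω_c),  ω_s=0, ω_r=1
Stage 1: 34(0−ω_c) = −70(1−ω_c)  ⇒  104ω_c = 70  ⇒  ω_c = 35/52
  ⇒ ω_c¹/ω_r¹ = 35/52
Stage 2: N_ring = 18 + 2·10 = 38
Stage 2: 18(ω_s−ω_c) = −38(ω_r−ω_c),  ω_r=0, ω_s=1
Stage 2: 18(1−ω_c) = −38(0−ω_c)  ⇒  56ω_c = 18  ⇒  ω_c = 9/28
  ⇒ ω_c²/ω_s² = 9/28
Coupling ω_s² = ω_c¹ ⇒ overall = 35/52 × 9/28 = 45/208

45/208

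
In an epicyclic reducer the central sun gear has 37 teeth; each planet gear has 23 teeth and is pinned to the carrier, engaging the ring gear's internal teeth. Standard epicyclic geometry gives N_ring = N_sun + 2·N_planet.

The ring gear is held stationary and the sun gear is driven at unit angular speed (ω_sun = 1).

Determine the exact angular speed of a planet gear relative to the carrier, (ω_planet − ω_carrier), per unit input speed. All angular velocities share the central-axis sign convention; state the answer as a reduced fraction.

N_ring = 37 + 2·23 = 83
37(ω_s−ω_c) = −83(ω_r−ω_c),  ω_r=0, ω_s=1
37(1−ω_c) = −83(0−ω_c)  ⇒  120ω_c = 37  ⇒  ω_c = 37/120
sun–planet: 37·(1−37/120) = −23·(ω_p−ω_c)  ⇒  ω_p−ω_c = −(37/23)·(83/120) = -3071/2760

-3071/2760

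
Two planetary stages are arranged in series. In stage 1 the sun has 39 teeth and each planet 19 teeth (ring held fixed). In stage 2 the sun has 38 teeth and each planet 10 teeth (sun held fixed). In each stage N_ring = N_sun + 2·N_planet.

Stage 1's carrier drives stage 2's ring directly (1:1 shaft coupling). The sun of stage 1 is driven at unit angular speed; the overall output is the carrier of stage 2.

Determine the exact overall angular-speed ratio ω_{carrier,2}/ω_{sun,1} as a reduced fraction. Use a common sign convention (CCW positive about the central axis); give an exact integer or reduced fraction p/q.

Stage 1: N_ring = 39 + 2·19 = 77
Stage 1: 39(ω_s−ω_c) = −77(ω_r−ω_c),  ω_r=0, ω_s=1
Stage 1: 39(1−ω_c) = −77(0−ω_c)  ⇒  116ω_c = 39  ⇒  ω_c = 39/116
  ⇒ ω_c¹/ω_s¹ = 39/116
Stage 2: N_ring = 38 + 2·10 = 58
Stage 2: 38(ω_s−ω_c) = −58(ω_r−ω_c),  ω_s=0, ω_r=1
Stage 2: 38(0−ω_c) = −58(1−ω_c)  ⇒  96ω_c = 58  ⇒  ω_c = 29/48
  ⇒ ω_c²/ω_r² = 29/48
Coupling ω_r² = ω_c¹ ⇒ overall = 39/116 × 29/48 = 13/64

13/64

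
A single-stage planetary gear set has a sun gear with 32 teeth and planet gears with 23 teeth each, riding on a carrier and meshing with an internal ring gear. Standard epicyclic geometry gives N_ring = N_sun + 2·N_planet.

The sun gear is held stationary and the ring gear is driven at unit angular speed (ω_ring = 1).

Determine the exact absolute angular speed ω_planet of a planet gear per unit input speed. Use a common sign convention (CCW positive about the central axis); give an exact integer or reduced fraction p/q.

N_ring = 32 + 2·23 = 78
32(ω_s−ω_c) = −78(ω_r−ω_c),  ω_s=0, ω_r=1
32(0−ω_c) = −78(1−ω_c)  ⇒  110ω_c = 78  ⇒  ω_c = 39/55
sun–planet: 32·(0−39/55) = −23·(ω_p−ω_c)  ⇒  ω_p−ω_c = −(32/23)·(-39/55) = 1248/1265
ω_p = 39/55 + 1248/1265 = 39/23

39/23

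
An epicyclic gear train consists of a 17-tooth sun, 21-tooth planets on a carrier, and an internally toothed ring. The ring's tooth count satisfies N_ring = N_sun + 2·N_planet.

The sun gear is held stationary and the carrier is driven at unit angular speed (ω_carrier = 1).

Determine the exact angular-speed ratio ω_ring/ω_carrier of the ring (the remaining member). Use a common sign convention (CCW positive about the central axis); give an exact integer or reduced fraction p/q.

76/59

N_ring = 17 + 2·21 = 59
17(ω_s−ω_c) = −59(ω_r−ω_c),  ω_s=0, ω_c=1
ω_r = 1 − (17/59)(0−1) = 76/59
ω_r/ω_c = 76/59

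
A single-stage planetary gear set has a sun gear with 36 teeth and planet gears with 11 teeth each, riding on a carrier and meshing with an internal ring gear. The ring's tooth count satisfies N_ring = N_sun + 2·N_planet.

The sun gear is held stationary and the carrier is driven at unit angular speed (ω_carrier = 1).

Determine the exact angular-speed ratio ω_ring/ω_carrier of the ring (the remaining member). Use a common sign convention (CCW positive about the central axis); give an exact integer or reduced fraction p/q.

47/29

N_ring = 36 + 2·11 = 58
36(ω_s−ω_c) = −58(ω_r−ω_c),  ω_s=0, ω_c=1
ω_r = 1 − (36/58)(0−1) = 47/29
ω_r/ω_c = 47/29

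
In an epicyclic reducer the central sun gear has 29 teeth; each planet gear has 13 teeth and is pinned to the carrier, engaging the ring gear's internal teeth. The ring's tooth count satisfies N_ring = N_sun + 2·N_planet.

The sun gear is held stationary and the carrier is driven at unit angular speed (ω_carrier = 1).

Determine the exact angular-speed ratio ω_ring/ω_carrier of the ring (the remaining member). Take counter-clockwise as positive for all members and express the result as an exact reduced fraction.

84/55

N_ring = 29 + 2·13 = 55
29(ω_s−ω_c) = −55(ω_r−ω_c),  ω_s=0, ω_c=1
ω_r = 1 − (29/55)(0−1) = 84/55
ω_r/ω_c = 84/55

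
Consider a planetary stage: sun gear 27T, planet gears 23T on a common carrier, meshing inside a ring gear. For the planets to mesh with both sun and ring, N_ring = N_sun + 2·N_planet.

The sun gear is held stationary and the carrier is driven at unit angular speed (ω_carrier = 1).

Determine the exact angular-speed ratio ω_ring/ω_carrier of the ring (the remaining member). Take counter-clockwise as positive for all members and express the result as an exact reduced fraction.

100/73

N_ring = 27 + 2·23 = 73
27(ω_s−ω_c) = −73(ω_r−ω_c),  ω_s=0, ω_c=1
ω_r = 1 − (27/73)(0−1) = 100/73
ω_r/ω_c = 100/73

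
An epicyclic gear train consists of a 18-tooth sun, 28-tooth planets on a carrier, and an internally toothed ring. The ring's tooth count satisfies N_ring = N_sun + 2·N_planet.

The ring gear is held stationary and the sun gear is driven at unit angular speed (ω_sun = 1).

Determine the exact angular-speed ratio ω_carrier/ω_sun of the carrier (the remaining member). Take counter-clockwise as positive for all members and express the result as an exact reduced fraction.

9/46

N_ring = 18 + 2·28 = 74
18(ω_s−ω_c) = −74(ω_r−ω_c),  ω_r=0, ω_s=1
18(1−ω_c) = −74(0−ω_c)  ⇒  92ω_c = 18  ⇒  ω_c = 9/46
ω_c/ω_s = 9/46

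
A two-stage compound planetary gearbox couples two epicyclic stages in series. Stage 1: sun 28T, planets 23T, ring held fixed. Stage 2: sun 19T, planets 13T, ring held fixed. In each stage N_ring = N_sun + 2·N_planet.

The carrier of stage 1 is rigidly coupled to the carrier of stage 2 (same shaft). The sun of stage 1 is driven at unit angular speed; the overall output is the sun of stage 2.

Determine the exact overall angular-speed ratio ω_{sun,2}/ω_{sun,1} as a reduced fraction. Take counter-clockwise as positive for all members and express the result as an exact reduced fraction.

896/969

Stage 1: N_ring = 28 + 2·23 = 74
Stage 1: 28(ω_s−ω_c) = −74(ω_r−ω_c),  ω_r=0, ω_s=1
Stage 1: 28(1−ω_c) = −74(0−ω_c)  ⇒  102ω_c = 28  ⇒  ω_c = 14/51
  ⇒ ω_c¹/ω_s¹ = 14/51
Stage 2: N_ring = 19 + 2·13 = 45
Stage 2: 19(ω_s−ω_c) = −45(ω_r−ω_c),  ω_r=0, ω_c=1
Stage 2: ω_s = 1 − (45/19)(0−1) = 64/19
  ⇒ ω_s²/ω_c² = 64/19
Coupling ω_c² = ω_c¹ ⇒ overall = 14/51 × 64/19 = 896/969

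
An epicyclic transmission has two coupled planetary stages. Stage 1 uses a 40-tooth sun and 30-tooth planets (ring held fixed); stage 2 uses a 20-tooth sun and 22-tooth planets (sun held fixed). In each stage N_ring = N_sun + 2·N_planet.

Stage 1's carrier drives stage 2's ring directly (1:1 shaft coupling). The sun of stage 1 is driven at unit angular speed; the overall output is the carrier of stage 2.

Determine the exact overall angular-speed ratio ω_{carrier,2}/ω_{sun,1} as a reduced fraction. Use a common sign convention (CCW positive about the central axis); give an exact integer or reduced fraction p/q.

Stage 1: N_ring = 40 + 2·30 = 100
Stage 1: 40(ω_s−ω_c) = −100(ω_r−ω_c),  ω_r=0, ω_s=1
Stage 1: 40(1−ω_c) = −100(0−ω_c)  ⇒  140ω_c = 40  ⇒  ω_c = 2/7
  ⇒ ω_c¹/ω_s¹ = 2/7
Stage 2: N_ring = 20 + 2·22 = 64
Stage 2: 20(ω_s−ω_c) = −64(ω_r−ω_c),  ω_s=0, ω_r=1
Stage 2: 20(0−ω_c) = −64(1−ω_c)  ⇒  84ω_c = 64  ⇒  ω_c = 16/21
  ⇒ ω_c²/ω_r² = 16/21
Coupling ω_r² = ω_c¹ ⇒ overall = 2/7 × 16/21 = 32/147

32/147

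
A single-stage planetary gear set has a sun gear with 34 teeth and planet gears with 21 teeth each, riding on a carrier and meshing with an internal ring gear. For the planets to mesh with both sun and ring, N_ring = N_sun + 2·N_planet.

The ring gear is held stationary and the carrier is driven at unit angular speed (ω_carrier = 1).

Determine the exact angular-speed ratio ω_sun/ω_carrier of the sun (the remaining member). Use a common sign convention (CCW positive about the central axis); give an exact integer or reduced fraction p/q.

55/17

N_ring = 34 + 2·21 = 76
34(ω_s−ω_c) = −76(ω_r−ω_c),  ω_r=0, ω_c=1
ω_s = 1 − (76/34)(0−1) = 55/17
ω_s/ω_c = 55/17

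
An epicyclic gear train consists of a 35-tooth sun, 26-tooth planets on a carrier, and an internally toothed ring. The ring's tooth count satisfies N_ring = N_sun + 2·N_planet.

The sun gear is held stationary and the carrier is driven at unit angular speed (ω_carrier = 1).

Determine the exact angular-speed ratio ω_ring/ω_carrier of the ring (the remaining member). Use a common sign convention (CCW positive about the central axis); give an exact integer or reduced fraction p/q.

N_ring = 35 + 2·26 = 87
35(ω_s−ω_c) = −87(ω_r−ω_c),  ω_s=0, ω_c=1
ω_r = 1 − (35/87)(0−1) = 122/87
ω_r/ω_c = 122/87

122/87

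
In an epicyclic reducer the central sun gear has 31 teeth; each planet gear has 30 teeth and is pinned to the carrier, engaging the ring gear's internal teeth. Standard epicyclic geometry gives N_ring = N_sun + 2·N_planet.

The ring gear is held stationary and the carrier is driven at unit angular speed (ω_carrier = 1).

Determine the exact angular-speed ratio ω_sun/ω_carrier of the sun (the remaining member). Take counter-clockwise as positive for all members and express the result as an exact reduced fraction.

122/31

N_ring = 31 + 2·30 = 91
31(ω_s−ω_c) = −91(ω_r−ω_c),  ω_r=0, ω_c=1
ω_s = 1 − (91/31)(0−1) = 122/31
ω_s/ω_c = 122/31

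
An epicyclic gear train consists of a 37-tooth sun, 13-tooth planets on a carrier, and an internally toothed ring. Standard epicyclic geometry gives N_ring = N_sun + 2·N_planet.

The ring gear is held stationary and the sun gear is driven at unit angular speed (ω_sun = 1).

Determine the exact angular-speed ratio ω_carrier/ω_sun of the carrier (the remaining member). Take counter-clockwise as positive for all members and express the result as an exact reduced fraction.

N_ring = 37 + 2·13 = 63
37(ω_s−ω_c) = −63(ω_r−ω_c),  ω_r=0, ω_s=1
37(1−ω_c) = −63(0−ω_c)  ⇒  100ω_c = 37  ⇒  ω_c = 37/100
ω_c/ω_s = 37/100

37/100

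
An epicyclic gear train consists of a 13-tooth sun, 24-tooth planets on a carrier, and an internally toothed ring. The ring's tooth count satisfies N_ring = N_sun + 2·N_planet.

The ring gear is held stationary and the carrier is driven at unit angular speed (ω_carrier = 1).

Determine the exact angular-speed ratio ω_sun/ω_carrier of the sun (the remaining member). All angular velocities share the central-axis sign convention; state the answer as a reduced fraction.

N_ring = 13 + 2·24 = 61
13(ω_s−ω_c) = −61(ω_r−ω_c),  ω_r=0, ω_c=1
ω_s = 1 − (61/13)(0−1) = 74/13
ω_s/ω_c = 74/13

74/13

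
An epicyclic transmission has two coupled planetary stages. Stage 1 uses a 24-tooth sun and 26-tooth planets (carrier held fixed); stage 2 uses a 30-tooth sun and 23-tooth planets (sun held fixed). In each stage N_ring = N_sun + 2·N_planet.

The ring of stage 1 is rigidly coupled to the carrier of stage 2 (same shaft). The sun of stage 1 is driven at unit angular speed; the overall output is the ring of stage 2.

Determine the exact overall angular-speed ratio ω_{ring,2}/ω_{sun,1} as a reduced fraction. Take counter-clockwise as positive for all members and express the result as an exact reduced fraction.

Stage 1: N_ring = 24 + 2·26 = 76
Stage 1: 24(ω_s−ω_c) = −76(ω_r−ω_c),  ω_c=0, ω_s=1
Stage 1: ω_r = 0 − (24/76)(1−0) = -6/19
  ⇒ ω_r¹/ω_s¹ = -6/19
Stage 2: N_ring = 30 + 2·23 = 76
Stage 2: 30(ω_s−ω_c) = −76(ω_r−ω_c),  ω_s=0, ω_c=1
Stage 2: ω_r = 1 − (30/76)(0−1) = 53/38
  ⇒ ω_r²/ω_c² = 53/38
Coupling ω_c² = ω_r¹ ⇒ overall = -6/19 × 53/38 = -159/361

-159/361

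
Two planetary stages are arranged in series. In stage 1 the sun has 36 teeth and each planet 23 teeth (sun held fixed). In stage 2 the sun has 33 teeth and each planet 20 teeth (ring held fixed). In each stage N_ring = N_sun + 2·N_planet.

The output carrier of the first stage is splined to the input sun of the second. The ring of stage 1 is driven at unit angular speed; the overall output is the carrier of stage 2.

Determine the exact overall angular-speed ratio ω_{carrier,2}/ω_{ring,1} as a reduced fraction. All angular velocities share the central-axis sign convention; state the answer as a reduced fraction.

Stage 1: N_ring = 36 + 2·23 = 82
Stage 1: 36(ω_s−ω_c) = −82(ω_r−ω_c),  ω_s=0, ω_r=1
Stage 1: 36(0−ω_c) = −82(1−ω_c)  ⇒  118ω_c = 82  ⇒  ω_c = 41/59
  ⇒ ω_c¹/ω_r¹ = 41/59
Stage 2: N_ring = 33 + 2·20 = 73
Stage 2: 33(ω_s−ω_c) = −73(ω_r−ω_c),  ω_r=0, ω_s=1
Stage 2: 33(1−ω_c) = −73(0−ω_c)  ⇒  106ω_c = 33  ⇒  ω_c = 33/106
  ⇒ ω_c²/ω_s² = 33/106
Coupling ω_s² = ω_c¹ ⇒ overall = 41/59 × 33/106 = 1353/6254

1353/6254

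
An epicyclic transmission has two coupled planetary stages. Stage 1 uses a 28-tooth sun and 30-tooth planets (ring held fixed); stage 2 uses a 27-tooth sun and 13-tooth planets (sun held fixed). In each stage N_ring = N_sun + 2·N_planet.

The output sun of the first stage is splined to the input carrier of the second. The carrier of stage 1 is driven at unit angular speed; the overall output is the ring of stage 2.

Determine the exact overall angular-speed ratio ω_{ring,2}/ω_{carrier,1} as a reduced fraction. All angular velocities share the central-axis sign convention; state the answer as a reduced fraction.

Stage 1: N_ring = 28 + 2·30 = 88
Stage 1: 28(ω_s−ω_c) = −88(ω_r−ω_c),  ω_r=0, ω_c=1
Stage 1: ω_s = 1 − (88/28)(0−1) = 29/7
  ⇒ ω_s¹/ω_c¹ = 29/7
Stage 2: N_ring = 27 + 2·13 = 53
Stage 2: 27(ω_s−ω_c) = −53(ω_r−ω_c),  ω_s=0, ω_c=1
Stage 2: ω_r = 1 − (27/53)(0−1) = 80/53
  ⇒ ω_r²/ω_c² = 80/53
Coupling ω_c² = ω_s¹ ⇒ overall = 29/7 × 80/53 = 2320/371

2320/371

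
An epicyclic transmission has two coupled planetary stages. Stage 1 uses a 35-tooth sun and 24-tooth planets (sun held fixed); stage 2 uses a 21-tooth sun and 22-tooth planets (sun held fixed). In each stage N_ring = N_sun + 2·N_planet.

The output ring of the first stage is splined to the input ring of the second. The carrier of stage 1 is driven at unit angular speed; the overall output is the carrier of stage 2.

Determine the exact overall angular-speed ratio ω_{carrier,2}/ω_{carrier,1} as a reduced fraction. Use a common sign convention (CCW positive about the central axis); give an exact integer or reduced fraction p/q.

3835/3569

Stage 1: N_ring = 35 + 2·24 = 83
Stage 1: 35(ω_s−ω_c) = −83(ω_r−ω_c),  ω_s=0, ω_c=1
Stage 1: ω_r = 1 − (35/83)(0−1) = 118/83
  ⇒ ω_r¹/ω_c¹ = 118/83
Stage 2: N_ring = 21 + 2·22 = 65
Stage 2: 21(ω_s−ω_c) = −65(ω_r−ω_c),  ω_s=0, ω_r=1
Stage 2: 21(0−ω_c) = −65(1−ω_c)  ⇒  86ω_c = 65  ⇒  ω_c = 65/86
  ⇒ ω_c²/ω_r² = 65/86
Coupling ω_r² = ω_r¹ ⇒ overall = 118/83 × 65/86 = 3835/3569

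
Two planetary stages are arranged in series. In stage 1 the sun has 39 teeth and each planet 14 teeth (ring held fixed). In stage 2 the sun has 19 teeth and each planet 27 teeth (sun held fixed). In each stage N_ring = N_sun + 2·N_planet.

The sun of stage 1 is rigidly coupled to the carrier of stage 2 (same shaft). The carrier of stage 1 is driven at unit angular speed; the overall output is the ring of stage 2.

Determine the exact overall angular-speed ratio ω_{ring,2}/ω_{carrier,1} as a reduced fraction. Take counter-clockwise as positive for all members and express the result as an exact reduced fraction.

9752/2847

Stage 1: N_ring = 39 + 2·14 = 67
Stage 1: 39(ω_s−ω_c) = −67(ω_r−ω_c),  ω_r=0, ω_c=1
Stage 1: ω_s = 1 − (67/39)(0−1) = 106/39
  ⇒ ω_s¹/ω_c¹ = 106/39
Stage 2: N_ring = 19 + 2·27 = 73
Stage 2: 19(ω_s−ω_c) = −73(ω_r−ω_c),  ω_s=0, ω_c=1
Stage 2: ω_r = 1 − (19/73)(0−1) = 92/73
  ⇒ ω_r²/ω_c² = 92/73
Coupling ω_c² = ω_s¹ ⇒ overall = 106/39 × 92/73 = 9752/2847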